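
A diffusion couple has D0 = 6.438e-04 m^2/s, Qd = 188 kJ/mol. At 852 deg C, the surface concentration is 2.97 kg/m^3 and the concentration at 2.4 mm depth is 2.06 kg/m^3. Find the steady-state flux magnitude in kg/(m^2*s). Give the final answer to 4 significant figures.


Step 1: D = D0 * exp(-Qd/(R*T))
T = 852 + 273.15 = 1125.15 K
D = 6.438e-04 * exp(-188e3 / (8.314 * 1125.15)) = 1.20396e-12 m^2/s
Step 2: J = D * (C1 - C2) / dx
J = 1.20396e-12 * (2.97 - 2.06) / 2.4e-03
J = 4.565e-10 kg/(m^2*s)


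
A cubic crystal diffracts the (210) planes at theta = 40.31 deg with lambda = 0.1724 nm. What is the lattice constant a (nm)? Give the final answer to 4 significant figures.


d = lambda / (2*sin(theta))
d = 0.1724 / (2*sin(40.31 deg))
d = 0.133246 nm
a = d * sqrt(h^2+k^2+l^2) = 0.133246 * sqrt(5)
a = 0.2979 nm


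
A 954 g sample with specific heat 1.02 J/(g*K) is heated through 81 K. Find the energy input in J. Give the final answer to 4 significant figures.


Q = m * cp * dT
Q = 954 * 1.02 * 81
Q = 78820 J


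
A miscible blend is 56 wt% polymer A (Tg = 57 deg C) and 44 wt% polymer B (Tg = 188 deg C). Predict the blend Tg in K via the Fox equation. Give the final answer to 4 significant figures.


1/Tg = w1/Tg1 + w2/Tg2 (in Kelvin)
Tg1 = 330.15 K, Tg2 = 461.15 K
1/Tg = 0.56/330.15 + 0.44/461.15
Tg = 377.3 K


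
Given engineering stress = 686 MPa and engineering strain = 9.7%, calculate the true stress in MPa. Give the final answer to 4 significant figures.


sigma_true = sigma_eng * (1 + epsilon_eng)
sigma_true = 686 * (1 + 0.097)
sigma_true = 752.5 MPa


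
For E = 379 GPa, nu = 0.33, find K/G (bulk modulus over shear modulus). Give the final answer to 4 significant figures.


G = E / (2*(1+nu))
G = 379 / (2*(1+0.33)) = 142.481 GPa
K = E / (3*(1-2*nu))
K = 379 / (3*(1-2*0.33)) = 371.569 GPa
K/G = 371.569 / 142.481 = 2.608


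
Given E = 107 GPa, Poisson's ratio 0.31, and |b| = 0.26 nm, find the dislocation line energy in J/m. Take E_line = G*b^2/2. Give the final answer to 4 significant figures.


Step 1: G = E / (2*(1+nu))
G = 107 / (2*(1+0.31)) = 40.8397 GPa = 4.08397e+10 Pa
Step 2: E_line = G*b^2/2
b = 0.26 nm = 2.6e-10 m
E_line = 0.5 * 4.08397e+10 * (2.6e-10)^2 = 1.38e-09 J/m


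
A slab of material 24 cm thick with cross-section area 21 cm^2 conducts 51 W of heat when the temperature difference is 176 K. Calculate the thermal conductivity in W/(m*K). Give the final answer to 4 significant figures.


k = Q*L / (A*dT)
L = 0.24 m, A = 2.1e-03 m^2
k = 51 * 0.24 / (2.1e-03 * 176)
k = 33.12 W/(m*K)


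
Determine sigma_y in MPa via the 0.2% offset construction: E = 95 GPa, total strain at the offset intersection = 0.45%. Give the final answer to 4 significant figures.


Offset strain = 0.002
Elastic strain at yield = total_strain - offset = 4.5e-03 - 0.002 = 2.5e-03
sigma_y = E * elastic_strain = 95000 * 2.5e-03
sigma_y = 237.5 MPa


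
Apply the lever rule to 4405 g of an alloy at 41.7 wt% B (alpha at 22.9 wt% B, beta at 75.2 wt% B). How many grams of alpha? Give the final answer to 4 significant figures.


f_alpha = (C_beta - C0) / (C_beta - C_alpha)
f_alpha = (75.2 - 41.7) / (75.2 - 22.9) = 0.640535
m_alpha = f_alpha * m_total = 0.640535 * 4405 = 2822 g


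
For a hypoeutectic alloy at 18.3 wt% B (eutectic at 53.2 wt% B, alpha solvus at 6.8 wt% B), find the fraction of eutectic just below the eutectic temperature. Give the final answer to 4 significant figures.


f_primary = (C_e - C0) / (C_e - C_alpha_max)
f_primary = (53.2 - 18.3) / (53.2 - 6.8)
f_primary = 0.752155
f_eutectic = 1 - 0.752155 = 0.2478


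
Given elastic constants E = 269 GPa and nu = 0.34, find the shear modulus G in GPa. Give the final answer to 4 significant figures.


G = E / (2*(1+nu))
G = 269 / (2*(1+0.34))
G = 100.4 GPa


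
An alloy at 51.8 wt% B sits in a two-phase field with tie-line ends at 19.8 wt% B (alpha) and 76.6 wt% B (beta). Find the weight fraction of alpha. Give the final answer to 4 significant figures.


f_alpha = (C_beta - C0) / (C_beta - C_alpha)
f_alpha = (76.6 - 51.8) / (76.6 - 19.8)
f_alpha = 0.4366


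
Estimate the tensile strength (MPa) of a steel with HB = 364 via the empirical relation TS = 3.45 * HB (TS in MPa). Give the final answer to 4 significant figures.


TS (MPa) = 3.45 * HB
TS = 3.45 * 364
TS = 1256 MPa


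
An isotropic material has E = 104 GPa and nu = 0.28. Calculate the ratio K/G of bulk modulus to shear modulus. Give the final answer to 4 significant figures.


G = E / (2*(1+nu))
G = 104 / (2*(1+0.28)) = 40.625 GPa
K = E / (3*(1-2*nu))
K = 104 / (3*(1-2*0.28)) = 78.7879 GPa
K/G = 78.7879 / 40.625 = 1.939


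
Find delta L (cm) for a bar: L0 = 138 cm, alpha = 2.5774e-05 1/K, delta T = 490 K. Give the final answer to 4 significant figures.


dL = L0 * alpha * dT
dL = 138 * 2.5774e-05 * 490
dL = 1.743 cm


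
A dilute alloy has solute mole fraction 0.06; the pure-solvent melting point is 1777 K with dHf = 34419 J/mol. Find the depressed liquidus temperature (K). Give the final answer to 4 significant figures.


dT = R*Tm^2*x / dHf
dT = 8.314 * 1777^2 * 0.06 / 34419
dT = 45.7655 K
T_new = 1777 - 45.7655 = 1731 K


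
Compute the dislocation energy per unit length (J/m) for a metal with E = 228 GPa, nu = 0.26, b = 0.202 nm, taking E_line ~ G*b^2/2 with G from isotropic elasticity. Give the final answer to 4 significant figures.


Step 1: G = E / (2*(1+nu))
G = 228 / (2*(1+0.26)) = 90.4762 GPa = 9.04762e+10 Pa
Step 2: E_line = G*b^2/2
b = 0.202 nm = 2.02e-10 m
E_line = 0.5 * 9.04762e+10 * (2.02e-10)^2 = 1.846e-09 J/m


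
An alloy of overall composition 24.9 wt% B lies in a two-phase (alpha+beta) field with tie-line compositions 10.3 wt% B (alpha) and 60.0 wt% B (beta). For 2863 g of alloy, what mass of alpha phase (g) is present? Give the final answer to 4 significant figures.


f_alpha = (C_beta - C0) / (C_beta - C_alpha)
f_alpha = (60.0 - 24.9) / (60.0 - 10.3) = 0.706237
m_alpha = f_alpha * m_total = 0.706237 * 2863 = 2022 g


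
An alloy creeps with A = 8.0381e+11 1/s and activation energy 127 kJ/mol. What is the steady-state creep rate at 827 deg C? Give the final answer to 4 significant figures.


rate = A * exp(-Q / (R*T))
T = 827 + 273.15 = 1100.15 K
rate = 8.0381e+11 * exp(-127e3 / (8.314 * 1100.15))
rate = 749900 1/s


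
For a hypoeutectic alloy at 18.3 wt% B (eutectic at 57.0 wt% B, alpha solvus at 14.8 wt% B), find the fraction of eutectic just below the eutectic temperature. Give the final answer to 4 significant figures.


f_primary = (C_e - C0) / (C_e - C_alpha_max)
f_primary = (57.0 - 18.3) / (57.0 - 14.8)
f_primary = 0.917062
f_eutectic = 1 - 0.917062 = 0.08294


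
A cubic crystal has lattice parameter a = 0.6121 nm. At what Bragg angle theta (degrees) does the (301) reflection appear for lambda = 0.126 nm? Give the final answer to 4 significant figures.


d = a / sqrt(h^2+k^2+l^2)
d = 0.6121 / sqrt(10) = 0.193563 nm
lambda = 2*d*sin(theta)  =>  sin(theta) = lambda / (2*d)
sin(theta) = 0.126 / (2 * 0.193563) = 0.325475
theta = 18.99 deg


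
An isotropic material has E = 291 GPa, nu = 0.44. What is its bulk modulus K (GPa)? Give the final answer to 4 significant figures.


K = E / (3*(1-2*nu))
K = 291 / (3*(1-2*0.44))
K = 808.3 GPa


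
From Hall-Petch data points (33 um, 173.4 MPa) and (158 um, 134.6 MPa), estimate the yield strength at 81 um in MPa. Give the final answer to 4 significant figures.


sigma_y = sigma0 + k / sqrt(d)
1/sqrt(d1) = 1/sqrt(3.3e-05) = 174.078;  1/sqrt(d2) = 79.5557
k = (sigma1 - sigma2) / (1/sqrt(d1) - 1/sqrt(d2)) = (173.4 - 134.6) / (174.078 - 79.5557) = 0.410487 MPa*m^0.5
sigma0 = sigma1 - k/sqrt(d1) = 173.4 - 0.410487*174.078 = 101.943 MPa
sigma_y(d3) = 101.943 + 0.410487 / sqrt(8.1e-05) = 147.6 MPa


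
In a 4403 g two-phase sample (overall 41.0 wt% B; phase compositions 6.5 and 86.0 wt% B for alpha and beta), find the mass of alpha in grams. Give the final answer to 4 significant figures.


f_alpha = (C_beta - C0) / (C_beta - C_alpha)
f_alpha = (86.0 - 41.0) / (86.0 - 6.5) = 0.566038
m_alpha = f_alpha * m_total = 0.566038 * 4403 = 2492 g


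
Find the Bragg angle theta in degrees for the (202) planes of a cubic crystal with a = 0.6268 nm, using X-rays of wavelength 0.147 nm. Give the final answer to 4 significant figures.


d = a / sqrt(h^2+k^2+l^2)
d = 0.6268 / sqrt(8) = 0.221607 nm
lambda = 2*d*sin(theta)  =>  sin(theta) = lambda / (2*d)
sin(theta) = 0.147 / (2 * 0.221607) = 0.331668
theta = 19.37 deg


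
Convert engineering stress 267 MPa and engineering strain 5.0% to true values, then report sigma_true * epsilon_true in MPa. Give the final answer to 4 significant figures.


sigma_true = sigma_eng * (1 + epsilon_eng)
sigma_true = 267 * (1 + 0.05) = 280.35 MPa
epsilon_true = ln(1 + epsilon_eng)
epsilon_true = ln(1 + 0.05) = 0.0487902
sigma_true * epsilon_true = 280.35 * 0.0487902 = 13.68 MPa


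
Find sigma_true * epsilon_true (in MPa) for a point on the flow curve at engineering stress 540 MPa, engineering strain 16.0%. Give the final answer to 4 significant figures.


sigma_true = sigma_eng * (1 + epsilon_eng)
sigma_true = 540 * (1 + 0.16) = 626.4 MPa
epsilon_true = ln(1 + epsilon_eng)
epsilon_true = ln(1 + 0.16) = 0.14842
sigma_true * epsilon_true = 626.4 * 0.14842 = 92.97 MPa


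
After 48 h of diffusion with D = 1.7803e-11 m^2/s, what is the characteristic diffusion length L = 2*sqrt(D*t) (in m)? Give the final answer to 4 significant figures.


t = 48 hr = 172800 s
Diffusion length = 2*sqrt(D*t)
= 2*sqrt(1.7803e-11 * 172800)
= 3.508e-03 m


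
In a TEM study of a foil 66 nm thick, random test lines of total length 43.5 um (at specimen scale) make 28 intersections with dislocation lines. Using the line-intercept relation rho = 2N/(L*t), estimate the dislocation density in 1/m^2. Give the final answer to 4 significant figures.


rho = 2N / (L * t)
L = 43.5 um = 4.35e-05 m, t = 66 nm = 6.6e-08 m
rho = 2 * 28 / (4.35e-05 * 6.6e-08)
rho = 1.951e+13 1/m^2


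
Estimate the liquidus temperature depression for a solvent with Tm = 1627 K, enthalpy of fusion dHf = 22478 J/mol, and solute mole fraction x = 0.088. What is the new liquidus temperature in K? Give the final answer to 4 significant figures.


dT = R*Tm^2*x / dHf
dT = 8.314 * 1627^2 * 0.088 / 22478
dT = 86.1609 K
T_new = 1627 - 86.1609 = 1541 K


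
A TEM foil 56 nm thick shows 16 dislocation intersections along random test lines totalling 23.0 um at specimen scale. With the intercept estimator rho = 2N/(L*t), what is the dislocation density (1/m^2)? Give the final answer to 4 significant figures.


rho = 2N / (L * t)
L = 23.0 um = 2.3e-05 m, t = 56 nm = 5.6e-08 m
rho = 2 * 16 / (2.3e-05 * 5.6e-08)
rho = 2.484e+13 1/m^2


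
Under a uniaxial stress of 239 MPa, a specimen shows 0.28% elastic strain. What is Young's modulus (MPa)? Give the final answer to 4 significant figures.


E = sigma / epsilon
epsilon = 0.28% = 2.8e-03
E = 239 / 2.8e-03
E = 85360 MPa


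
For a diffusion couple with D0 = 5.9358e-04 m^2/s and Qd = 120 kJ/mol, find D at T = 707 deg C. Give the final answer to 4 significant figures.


D = D0 * exp(-Qd / (R*T))
T = 980.15 K
D = 5.9358e-04 * exp(-120e3 / (8.314 * 980.15))
D = 2.389e-10 m^2/s


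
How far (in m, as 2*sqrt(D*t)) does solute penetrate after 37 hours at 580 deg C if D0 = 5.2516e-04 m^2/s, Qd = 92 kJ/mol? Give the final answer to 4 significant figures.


Step 1: D = D0 * exp(-Qd/(R*T))
T = 853.15 K
D = 5.2516e-04 * exp(-92e3 / (8.314 * 853.15)) = 1.22273e-09 m^2/s
Step 2: L = 2*sqrt(D*t)
t = 37 h = 133200 s
L = 2*sqrt(1.22273e-09 * 133200) = 0.02552 m


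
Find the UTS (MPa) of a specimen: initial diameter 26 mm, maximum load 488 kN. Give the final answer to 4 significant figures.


A0 = pi*(d/2)^2 = pi*(26/2)^2 = 530.929 mm^2
UTS = F_max / A0 = 488*1000 / 530.929
UTS = 919.1 MPa


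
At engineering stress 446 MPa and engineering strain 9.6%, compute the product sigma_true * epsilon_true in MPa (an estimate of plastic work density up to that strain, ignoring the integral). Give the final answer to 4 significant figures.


sigma_true = sigma_eng * (1 + epsilon_eng)
sigma_true = 446 * (1 + 0.096) = 488.816 MPa
epsilon_true = ln(1 + epsilon_eng)
epsilon_true = ln(1 + 0.096) = 0.0916672
sigma_true * epsilon_true = 488.816 * 0.0916672 = 44.81 MPa


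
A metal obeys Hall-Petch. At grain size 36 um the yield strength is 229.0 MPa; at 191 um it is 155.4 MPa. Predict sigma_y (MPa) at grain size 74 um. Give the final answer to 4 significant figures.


sigma_y = sigma0 + k / sqrt(d)
1/sqrt(d1) = 1/sqrt(3.6e-05) = 166.667;  1/sqrt(d2) = 72.3575
k = (sigma1 - sigma2) / (1/sqrt(d1) - 1/sqrt(d2)) = (229.0 - 155.4) / (166.667 - 72.3575) = 0.780412 MPa*m^0.5
sigma0 = sigma1 - k/sqrt(d1) = 229.0 - 0.780412*166.667 = 98.9314 MPa
sigma_y(d3) = 98.9314 + 0.780412 / sqrt(7.4e-05) = 189.7 MPa


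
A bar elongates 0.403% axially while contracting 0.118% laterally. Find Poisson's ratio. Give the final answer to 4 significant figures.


nu = -epsilon_lat / epsilon_axial
Lateral strain is contraction (negative), so using magnitudes:
nu = 0.118 / 0.403
nu = 0.2928


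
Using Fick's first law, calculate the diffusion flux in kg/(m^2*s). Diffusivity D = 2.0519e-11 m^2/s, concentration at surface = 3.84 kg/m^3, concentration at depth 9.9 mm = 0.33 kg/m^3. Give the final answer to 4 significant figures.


J = -D * (dC/dx) = D * (C1 - C2) / dx
J = 2.0519e-11 * (3.84 - 0.33) / 9.9e-03
J = 7.275e-09 kg/(m^2*s)


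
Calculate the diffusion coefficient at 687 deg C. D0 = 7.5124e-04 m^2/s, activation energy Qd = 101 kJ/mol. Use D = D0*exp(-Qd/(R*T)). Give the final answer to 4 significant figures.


D = D0 * exp(-Qd / (R*T))
T = 960.15 K
D = 7.5124e-04 * exp(-101e3 / (8.314 * 960.15))
D = 2.404e-09 m^2/s


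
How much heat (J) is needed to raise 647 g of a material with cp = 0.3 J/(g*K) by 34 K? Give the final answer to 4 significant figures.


Q = m * cp * dT
Q = 647 * 0.3 * 34
Q = 6599 J


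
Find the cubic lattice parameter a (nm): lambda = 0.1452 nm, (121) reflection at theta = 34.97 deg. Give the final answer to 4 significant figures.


d = lambda / (2*sin(theta))
d = 0.1452 / (2*sin(34.97 deg))
d = 0.126669 nm
a = d * sqrt(h^2+k^2+l^2) = 0.126669 * sqrt(6)
a = 0.3103 nm


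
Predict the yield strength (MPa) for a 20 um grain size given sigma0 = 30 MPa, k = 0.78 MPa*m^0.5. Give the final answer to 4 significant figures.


sigma_y = sigma0 + k / sqrt(d)
d = 20 um = 2e-05 m
sigma_y = 30 + 0.78 / sqrt(2e-05)
sigma_y = 204.4 MPa


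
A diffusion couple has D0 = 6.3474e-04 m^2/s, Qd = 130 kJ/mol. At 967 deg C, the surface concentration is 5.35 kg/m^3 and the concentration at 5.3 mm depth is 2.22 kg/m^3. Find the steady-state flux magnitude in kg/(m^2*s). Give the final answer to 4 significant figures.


Step 1: D = D0 * exp(-Qd/(R*T))
T = 967 + 273.15 = 1240.15 K
D = 6.3474e-04 * exp(-130e3 / (8.314 * 1240.15)) = 2.1225e-09 m^2/s
Step 2: J = D * (C1 - C2) / dx
J = 2.1225e-09 * (5.35 - 2.22) / 5.3e-03
J = 1.253e-06 kg/(m^2*s)


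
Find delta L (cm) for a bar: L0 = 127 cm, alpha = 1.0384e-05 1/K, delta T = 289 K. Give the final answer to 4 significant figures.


dL = L0 * alpha * dT
dL = 127 * 1.0384e-05 * 289
dL = 0.3811 cm


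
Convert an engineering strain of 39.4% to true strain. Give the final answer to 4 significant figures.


epsilon_true = ln(1 + epsilon_eng)
epsilon_true = ln(1 + 0.394)
epsilon_true = 0.3322


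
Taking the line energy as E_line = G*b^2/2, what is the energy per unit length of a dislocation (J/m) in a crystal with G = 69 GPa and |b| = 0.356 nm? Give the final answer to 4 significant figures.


E = G*b^2/2
b = 0.356 nm = 3.56e-10 m
G = 69 GPa = 6.9e+10 Pa
E = 0.5 * 6.9e+10 * (3.56e-10)^2
E = 4.372e-09 J/m


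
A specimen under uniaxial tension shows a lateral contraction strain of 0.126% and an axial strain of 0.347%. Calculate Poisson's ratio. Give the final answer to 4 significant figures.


nu = -epsilon_lat / epsilon_axial
Lateral strain is contraction (negative), so using magnitudes:
nu = 0.126 / 0.347
nu = 0.3631


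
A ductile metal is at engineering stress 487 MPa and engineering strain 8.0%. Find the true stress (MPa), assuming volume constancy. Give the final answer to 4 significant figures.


sigma_true = sigma_eng * (1 + epsilon_eng)
sigma_true = 487 * (1 + 0.08)
sigma_true = 526 MPa


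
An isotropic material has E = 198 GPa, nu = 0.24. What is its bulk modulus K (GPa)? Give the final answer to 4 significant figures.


K = E / (3*(1-2*nu))
K = 198 / (3*(1-2*0.24))
K = 126.9 GPa


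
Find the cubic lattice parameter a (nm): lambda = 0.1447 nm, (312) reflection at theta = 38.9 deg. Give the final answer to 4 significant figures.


d = lambda / (2*sin(theta))
d = 0.1447 / (2*sin(38.9 deg))
d = 0.115214 nm
a = d * sqrt(h^2+k^2+l^2) = 0.115214 * sqrt(14)
a = 0.4311 nm


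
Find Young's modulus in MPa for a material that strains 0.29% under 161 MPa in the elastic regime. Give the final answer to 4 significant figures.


E = sigma / epsilon
epsilon = 0.29% = 2.9e-03
E = 161 / 2.9e-03
E = 55520 MPa


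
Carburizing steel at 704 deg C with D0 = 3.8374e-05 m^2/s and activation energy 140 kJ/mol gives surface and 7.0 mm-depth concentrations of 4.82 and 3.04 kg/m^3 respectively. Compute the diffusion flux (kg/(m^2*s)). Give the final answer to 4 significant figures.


Step 1: D = D0 * exp(-Qd/(R*T))
T = 704 + 273.15 = 977.15 K
D = 3.8374e-05 * exp(-140e3 / (8.314 * 977.15)) = 1.25867e-12 m^2/s
Step 2: J = D * (C1 - C2) / dx
J = 1.25867e-12 * (4.82 - 3.04) / 7e-03
J = 3.201e-10 kg/(m^2*s)


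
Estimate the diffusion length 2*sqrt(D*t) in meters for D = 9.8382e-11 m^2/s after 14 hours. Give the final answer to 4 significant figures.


t = 14 hr = 50400 s
Diffusion length = 2*sqrt(D*t)
= 2*sqrt(9.8382e-11 * 50400)
= 4.454e-03 m


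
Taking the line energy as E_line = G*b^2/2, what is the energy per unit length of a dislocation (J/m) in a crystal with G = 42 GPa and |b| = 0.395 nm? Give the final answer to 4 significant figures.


E = G*b^2/2
b = 0.395 nm = 3.95e-10 m
G = 42 GPa = 4.2e+10 Pa
E = 0.5 * 4.2e+10 * (3.95e-10)^2
E = 3.277e-09 J/m


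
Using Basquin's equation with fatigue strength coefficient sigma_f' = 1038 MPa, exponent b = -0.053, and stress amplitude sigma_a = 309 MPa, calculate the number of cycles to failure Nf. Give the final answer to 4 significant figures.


sigma_a = sigma_f' * (2*Nf)^b
2*Nf = (sigma_a / sigma_f')^(1/b)
2*Nf = (309 / 1038)^(1/-0.053)
2*Nf = 8.4925e+09
Nf = 4.246e+09 cycles


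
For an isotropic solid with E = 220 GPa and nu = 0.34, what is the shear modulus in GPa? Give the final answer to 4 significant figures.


G = E / (2*(1+nu))
G = 220 / (2*(1+0.34))
G = 82.09 GPa


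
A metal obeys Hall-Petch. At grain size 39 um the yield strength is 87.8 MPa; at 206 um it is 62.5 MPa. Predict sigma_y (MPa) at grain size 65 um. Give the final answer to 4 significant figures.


sigma_y = sigma0 + k / sqrt(d)
1/sqrt(d1) = 1/sqrt(3.9e-05) = 160.128;  1/sqrt(d2) = 69.6733
k = (sigma1 - sigma2) / (1/sqrt(d1) - 1/sqrt(d2)) = (87.8 - 62.5) / (160.128 - 69.6733) = 0.279698 MPa*m^0.5
sigma0 = sigma1 - k/sqrt(d1) = 87.8 - 0.279698*160.128 = 43.0125 MPa
sigma_y(d3) = 43.0125 + 0.279698 / sqrt(6.5e-05) = 77.7 MPa


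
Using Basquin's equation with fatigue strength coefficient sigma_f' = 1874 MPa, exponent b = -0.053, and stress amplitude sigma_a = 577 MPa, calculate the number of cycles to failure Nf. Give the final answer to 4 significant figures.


sigma_a = sigma_f' * (2*Nf)^b
2*Nf = (sigma_a / sigma_f')^(1/b)
2*Nf = (577 / 1874)^(1/-0.053)
2*Nf = 4.49482e+09
Nf = 2.247e+09 cycles


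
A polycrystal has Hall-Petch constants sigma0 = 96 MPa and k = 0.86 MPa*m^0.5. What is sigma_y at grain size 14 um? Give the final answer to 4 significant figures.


sigma_y = sigma0 + k / sqrt(d)
d = 14 um = 1.4e-05 m
sigma_y = 96 + 0.86 / sqrt(1.4e-05)
sigma_y = 325.8 MPa


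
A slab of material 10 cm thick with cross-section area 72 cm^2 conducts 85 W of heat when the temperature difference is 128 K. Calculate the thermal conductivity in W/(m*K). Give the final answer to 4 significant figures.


k = Q*L / (A*dT)
L = 0.1 m, A = 7.2e-03 m^2
k = 85 * 0.1 / (7.2e-03 * 128)
k = 9.223 W/(m*K)


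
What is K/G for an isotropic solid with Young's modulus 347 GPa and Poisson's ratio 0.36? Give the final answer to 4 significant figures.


G = E / (2*(1+nu))
G = 347 / (2*(1+0.36)) = 127.574 GPa
K = E / (3*(1-2*nu))
K = 347 / (3*(1-2*0.36)) = 413.095 GPa
K/G = 413.095 / 127.574 = 3.238


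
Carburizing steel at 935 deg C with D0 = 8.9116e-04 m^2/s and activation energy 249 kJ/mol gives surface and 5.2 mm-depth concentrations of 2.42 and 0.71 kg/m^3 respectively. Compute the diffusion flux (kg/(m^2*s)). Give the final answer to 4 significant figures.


Step 1: D = D0 * exp(-Qd/(R*T))
T = 935 + 273.15 = 1208.15 K
D = 8.9116e-04 * exp(-249e3 / (8.314 * 1208.15)) = 1.52755e-14 m^2/s
Step 2: J = D * (C1 - C2) / dx
J = 1.52755e-14 * (2.42 - 0.71) / 5.2e-03
J = 5.023e-12 kg/(m^2*s)


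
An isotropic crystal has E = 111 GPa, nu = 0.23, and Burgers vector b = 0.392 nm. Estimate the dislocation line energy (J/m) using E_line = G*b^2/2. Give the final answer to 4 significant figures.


Step 1: G = E / (2*(1+nu))
G = 111 / (2*(1+0.23)) = 45.122 GPa = 4.5122e+10 Pa
Step 2: E_line = G*b^2/2
b = 0.392 nm = 3.92e-10 m
E_line = 0.5 * 4.5122e+10 * (3.92e-10)^2 = 3.467e-09 J/m


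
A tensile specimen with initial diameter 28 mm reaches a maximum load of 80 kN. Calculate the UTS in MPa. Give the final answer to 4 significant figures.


A0 = pi*(d/2)^2 = pi*(28/2)^2 = 615.752 mm^2
UTS = F_max / A0 = 80*1000 / 615.752
UTS = 129.9 MPa


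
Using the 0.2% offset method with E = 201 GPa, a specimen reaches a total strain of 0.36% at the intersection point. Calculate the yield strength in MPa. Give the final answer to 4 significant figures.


Offset strain = 0.002
Elastic strain at yield = total_strain - offset = 3.6e-03 - 0.002 = 1.6e-03
sigma_y = E * elastic_strain = 201000 * 1.6e-03
sigma_y = 321.6 MPa


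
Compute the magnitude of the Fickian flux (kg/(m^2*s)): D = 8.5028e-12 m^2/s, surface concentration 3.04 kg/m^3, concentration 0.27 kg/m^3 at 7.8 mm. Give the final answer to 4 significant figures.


J = -D * (dC/dx) = D * (C1 - C2) / dx
J = 8.5028e-12 * (3.04 - 0.27) / 7.8e-03
J = 3.02e-09 kg/(m^2*s)


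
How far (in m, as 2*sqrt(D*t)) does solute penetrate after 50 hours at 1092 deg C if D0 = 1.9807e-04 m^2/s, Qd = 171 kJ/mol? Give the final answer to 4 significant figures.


Step 1: D = D0 * exp(-Qd/(R*T))
T = 1365.15 K
D = 1.9807e-04 * exp(-171e3 / (8.314 * 1365.15)) = 5.6705e-11 m^2/s
Step 2: L = 2*sqrt(D*t)
t = 50 h = 180000 s
L = 2*sqrt(5.6705e-11 * 180000) = 6.39e-03 m


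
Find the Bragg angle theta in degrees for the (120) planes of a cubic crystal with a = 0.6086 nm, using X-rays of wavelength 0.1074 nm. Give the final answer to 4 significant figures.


d = a / sqrt(h^2+k^2+l^2)
d = 0.6086 / sqrt(5) = 0.272174 nm
lambda = 2*d*sin(theta)  =>  sin(theta) = lambda / (2*d)
sin(theta) = 0.1074 / (2 * 0.272174) = 0.1973
theta = 11.38 deg


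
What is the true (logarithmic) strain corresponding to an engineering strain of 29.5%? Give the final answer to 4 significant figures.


epsilon_true = ln(1 + epsilon_eng)
epsilon_true = ln(1 + 0.295)
epsilon_true = 0.2585


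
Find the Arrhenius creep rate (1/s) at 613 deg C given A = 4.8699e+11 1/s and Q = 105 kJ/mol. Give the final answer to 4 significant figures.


rate = A * exp(-Q / (R*T))
T = 613 + 273.15 = 886.15 K
rate = 4.8699e+11 * exp(-105e3 / (8.314 * 886.15))
rate = 314800 1/s


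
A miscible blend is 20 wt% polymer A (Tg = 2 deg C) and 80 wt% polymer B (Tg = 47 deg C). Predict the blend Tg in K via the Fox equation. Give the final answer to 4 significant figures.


1/Tg = w1/Tg1 + w2/Tg2 (in Kelvin)
Tg1 = 275.15 K, Tg2 = 320.15 K
1/Tg = 0.2/275.15 + 0.8/320.15
Tg = 310 K


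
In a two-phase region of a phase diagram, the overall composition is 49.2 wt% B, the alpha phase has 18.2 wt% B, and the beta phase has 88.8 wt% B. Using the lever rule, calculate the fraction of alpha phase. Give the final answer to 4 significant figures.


f_alpha = (C_beta - C0) / (C_beta - C_alpha)
f_alpha = (88.8 - 49.2) / (88.8 - 18.2)
f_alpha = 0.5609


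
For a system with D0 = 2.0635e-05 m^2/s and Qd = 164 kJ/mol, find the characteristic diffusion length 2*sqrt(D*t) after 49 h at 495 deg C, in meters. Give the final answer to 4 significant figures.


Step 1: D = D0 * exp(-Qd/(R*T))
T = 768.15 K
D = 2.0635e-05 * exp(-164e3 / (8.314 * 768.15)) = 1.45247e-16 m^2/s
Step 2: L = 2*sqrt(D*t)
t = 49 h = 176400 s
L = 2*sqrt(1.45247e-16 * 176400) = 1.012e-05 m


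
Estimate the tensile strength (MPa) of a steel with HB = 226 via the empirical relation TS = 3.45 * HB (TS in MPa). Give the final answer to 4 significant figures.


TS (MPa) = 3.45 * HB
TS = 3.45 * 226
TS = 779.7 MPa


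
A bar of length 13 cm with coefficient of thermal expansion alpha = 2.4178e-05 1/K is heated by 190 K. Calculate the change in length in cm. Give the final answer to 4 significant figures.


dL = L0 * alpha * dT
dL = 13 * 2.4178e-05 * 190
dL = 0.05972 cm


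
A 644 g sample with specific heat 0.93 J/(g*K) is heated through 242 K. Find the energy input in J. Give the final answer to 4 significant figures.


Q = m * cp * dT
Q = 644 * 0.93 * 242
Q = 144900 J


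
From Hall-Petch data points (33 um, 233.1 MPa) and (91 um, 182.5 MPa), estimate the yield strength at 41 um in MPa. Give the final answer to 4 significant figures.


sigma_y = sigma0 + k / sqrt(d)
1/sqrt(d1) = 1/sqrt(3.3e-05) = 174.078;  1/sqrt(d2) = 104.828
k = (sigma1 - sigma2) / (1/sqrt(d1) - 1/sqrt(d2)) = (233.1 - 182.5) / (174.078 - 104.828) = 0.730695 MPa*m^0.5
sigma0 = sigma1 - k/sqrt(d1) = 233.1 - 0.730695*174.078 = 105.902 MPa
sigma_y(d3) = 105.902 + 0.730695 / sqrt(4.1e-05) = 220 MPa


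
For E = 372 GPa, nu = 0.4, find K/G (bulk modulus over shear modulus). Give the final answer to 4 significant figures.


G = E / (2*(1+nu))
G = 372 / (2*(1+0.4)) = 132.857 GPa
K = E / (3*(1-2*nu))
K = 372 / (3*(1-2*0.4)) = 620 GPa
K/G = 620 / 132.857 = 4.667


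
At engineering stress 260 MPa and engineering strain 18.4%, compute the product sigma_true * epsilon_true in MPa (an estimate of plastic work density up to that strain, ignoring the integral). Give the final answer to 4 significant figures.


sigma_true = sigma_eng * (1 + epsilon_eng)
sigma_true = 260 * (1 + 0.184) = 307.84 MPa
epsilon_true = ln(1 + epsilon_eng)
epsilon_true = ln(1 + 0.184) = 0.168899
sigma_true * epsilon_true = 307.84 * 0.168899 = 51.99 MPa


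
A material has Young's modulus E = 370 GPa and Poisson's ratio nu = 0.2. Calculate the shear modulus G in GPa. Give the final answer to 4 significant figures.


G = E / (2*(1+nu))
G = 370 / (2*(1+0.2))
G = 154.2 GPa


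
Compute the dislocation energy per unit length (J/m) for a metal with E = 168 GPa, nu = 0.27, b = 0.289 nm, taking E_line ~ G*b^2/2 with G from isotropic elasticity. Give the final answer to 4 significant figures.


Step 1: G = E / (2*(1+nu))
G = 168 / (2*(1+0.27)) = 66.1417 GPa = 6.61417e+10 Pa
Step 2: E_line = G*b^2/2
b = 0.289 nm = 2.89e-10 m
E_line = 0.5 * 6.61417e+10 * (2.89e-10)^2 = 2.762e-09 J/m


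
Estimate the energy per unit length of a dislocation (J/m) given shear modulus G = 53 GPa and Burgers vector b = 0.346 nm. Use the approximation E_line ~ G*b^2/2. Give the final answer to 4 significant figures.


E = G*b^2/2
b = 0.346 nm = 3.46e-10 m
G = 53 GPa = 5.3e+10 Pa
E = 0.5 * 5.3e+10 * (3.46e-10)^2
E = 3.172e-09 J/m


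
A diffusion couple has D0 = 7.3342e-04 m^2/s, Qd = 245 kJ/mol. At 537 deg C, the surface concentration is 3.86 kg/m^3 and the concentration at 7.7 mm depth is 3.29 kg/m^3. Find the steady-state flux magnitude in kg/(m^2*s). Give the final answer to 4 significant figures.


Step 1: D = D0 * exp(-Qd/(R*T))
T = 537 + 273.15 = 810.15 K
D = 7.3342e-04 * exp(-245e3 / (8.314 * 810.15)) = 1.17042e-19 m^2/s
Step 2: J = D * (C1 - C2) / dx
J = 1.17042e-19 * (3.86 - 3.29) / 7.7e-03
J = 8.664e-18 kg/(m^2*s)


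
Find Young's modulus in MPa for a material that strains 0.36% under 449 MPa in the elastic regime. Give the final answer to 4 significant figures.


E = sigma / epsilon
epsilon = 0.36% = 3.6e-03
E = 449 / 3.6e-03
E = 124700 MPa


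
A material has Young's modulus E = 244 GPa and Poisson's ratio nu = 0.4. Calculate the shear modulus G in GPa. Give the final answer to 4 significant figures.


G = E / (2*(1+nu))
G = 244 / (2*(1+0.4))
G = 87.14 GPa


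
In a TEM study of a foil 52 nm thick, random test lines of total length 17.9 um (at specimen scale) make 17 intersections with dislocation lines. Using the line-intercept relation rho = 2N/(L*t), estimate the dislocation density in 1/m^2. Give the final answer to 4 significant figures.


rho = 2N / (L * t)
L = 17.9 um = 1.79e-05 m, t = 52 nm = 5.2e-08 m
rho = 2 * 17 / (1.79e-05 * 5.2e-08)
rho = 3.653e+13 1/m^2


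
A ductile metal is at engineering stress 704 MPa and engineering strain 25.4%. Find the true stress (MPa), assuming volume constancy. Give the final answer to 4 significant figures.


sigma_true = sigma_eng * (1 + epsilon_eng)
sigma_true = 704 * (1 + 0.254)
sigma_true = 882.8 MPa


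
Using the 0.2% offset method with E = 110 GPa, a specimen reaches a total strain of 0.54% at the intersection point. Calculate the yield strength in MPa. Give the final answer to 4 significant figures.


Offset strain = 0.002
Elastic strain at yield = total_strain - offset = 5.4e-03 - 0.002 = 3.4e-03
sigma_y = E * elastic_strain = 110000 * 3.4e-03
sigma_y = 374 MPa


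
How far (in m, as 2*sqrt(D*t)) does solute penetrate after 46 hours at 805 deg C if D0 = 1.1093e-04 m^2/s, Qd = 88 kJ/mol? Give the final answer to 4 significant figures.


Step 1: D = D0 * exp(-Qd/(R*T))
T = 1078.15 K
D = 1.1093e-04 * exp(-88e3 / (8.314 * 1078.15)) = 6.04555e-09 m^2/s
Step 2: L = 2*sqrt(D*t)
t = 46 h = 165600 s
L = 2*sqrt(6.04555e-09 * 165600) = 0.06328 m


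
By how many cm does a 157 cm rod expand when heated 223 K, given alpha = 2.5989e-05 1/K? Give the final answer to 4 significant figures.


dL = L0 * alpha * dT
dL = 157 * 2.5989e-05 * 223
dL = 0.9099 cm


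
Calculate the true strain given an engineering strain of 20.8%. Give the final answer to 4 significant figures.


epsilon_true = ln(1 + epsilon_eng)
epsilon_true = ln(1 + 0.208)
epsilon_true = 0.189


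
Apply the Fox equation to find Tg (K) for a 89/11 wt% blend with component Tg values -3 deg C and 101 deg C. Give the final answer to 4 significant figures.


1/Tg = w1/Tg1 + w2/Tg2 (in Kelvin)
Tg1 = 270.15 K, Tg2 = 374.15 K
1/Tg = 0.89/270.15 + 0.11/374.15
Tg = 278.7 K


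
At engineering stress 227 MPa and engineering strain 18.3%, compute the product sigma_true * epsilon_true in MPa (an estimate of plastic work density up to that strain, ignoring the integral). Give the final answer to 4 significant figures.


sigma_true = sigma_eng * (1 + epsilon_eng)
sigma_true = 227 * (1 + 0.183) = 268.541 MPa
epsilon_true = ln(1 + epsilon_eng)
epsilon_true = ln(1 + 0.183) = 0.168054
sigma_true * epsilon_true = 268.541 * 0.168054 = 45.13 MPa


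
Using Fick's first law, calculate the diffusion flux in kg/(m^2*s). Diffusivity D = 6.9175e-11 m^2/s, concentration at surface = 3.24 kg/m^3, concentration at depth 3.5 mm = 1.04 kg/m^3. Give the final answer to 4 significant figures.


J = -D * (dC/dx) = D * (C1 - C2) / dx
J = 6.9175e-11 * (3.24 - 1.04) / 3.5e-03
J = 4.348e-08 kg/(m^2*s)


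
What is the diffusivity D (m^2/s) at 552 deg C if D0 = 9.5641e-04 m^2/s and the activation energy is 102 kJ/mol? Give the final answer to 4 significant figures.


D = D0 * exp(-Qd / (R*T))
T = 825.15 K
D = 9.5641e-04 * exp(-102e3 / (8.314 * 825.15))
D = 3.338e-10 m^2/s


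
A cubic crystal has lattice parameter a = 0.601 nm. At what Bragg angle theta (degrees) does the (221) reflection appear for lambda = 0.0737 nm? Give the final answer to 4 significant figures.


d = a / sqrt(h^2+k^2+l^2)
d = 0.601 / sqrt(9) = 0.200333 nm
lambda = 2*d*sin(theta)  =>  sin(theta) = lambda / (2*d)
sin(theta) = 0.0737 / (2 * 0.200333) = 0.183943
theta = 10.6 deg


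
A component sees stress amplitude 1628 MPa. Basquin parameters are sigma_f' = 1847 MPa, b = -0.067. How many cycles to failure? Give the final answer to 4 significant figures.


sigma_a = sigma_f' * (2*Nf)^b
2*Nf = (sigma_a / sigma_f')^(1/b)
2*Nf = (1628 / 1847)^(1/-0.067)
2*Nf = 6.57805
Nf = 3.289 cycles


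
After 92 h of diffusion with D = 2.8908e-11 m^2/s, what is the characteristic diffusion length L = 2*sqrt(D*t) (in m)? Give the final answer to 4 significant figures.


t = 92 hr = 331200 s
Diffusion length = 2*sqrt(D*t)
= 2*sqrt(2.8908e-11 * 331200)
= 6.188e-03 m


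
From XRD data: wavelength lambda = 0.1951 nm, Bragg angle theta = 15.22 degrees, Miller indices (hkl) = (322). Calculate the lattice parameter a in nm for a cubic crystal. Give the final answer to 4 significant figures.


d = lambda / (2*sin(theta))
d = 0.1951 / (2*sin(15.22 deg))
d = 0.371582 nm
a = d * sqrt(h^2+k^2+l^2) = 0.371582 * sqrt(17)
a = 1.532 nm


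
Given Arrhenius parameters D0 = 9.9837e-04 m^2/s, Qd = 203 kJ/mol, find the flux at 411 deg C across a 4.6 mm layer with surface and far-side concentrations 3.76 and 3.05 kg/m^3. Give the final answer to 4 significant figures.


Step 1: D = D0 * exp(-Qd/(R*T))
T = 411 + 273.15 = 684.15 K
D = 9.9837e-04 * exp(-203e3 / (8.314 * 684.15)) = 3.16042e-19 m^2/s
Step 2: J = D * (C1 - C2) / dx
J = 3.16042e-19 * (3.76 - 3.05) / 4.6e-03
J = 4.878e-17 kg/(m^2*s)


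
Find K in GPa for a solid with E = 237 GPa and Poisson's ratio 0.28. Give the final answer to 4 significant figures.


K = E / (3*(1-2*nu))
K = 237 / (3*(1-2*0.28))
K = 179.5 GPa


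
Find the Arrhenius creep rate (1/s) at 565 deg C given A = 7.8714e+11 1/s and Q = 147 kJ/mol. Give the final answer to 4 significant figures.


rate = A * exp(-Q / (R*T))
T = 565 + 273.15 = 838.15 K
rate = 7.8714e+11 * exp(-147e3 / (8.314 * 838.15))
rate = 542.6 1/s


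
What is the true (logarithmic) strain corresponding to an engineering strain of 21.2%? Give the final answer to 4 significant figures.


epsilon_true = ln(1 + epsilon_eng)
epsilon_true = ln(1 + 0.212)
epsilon_true = 0.1923


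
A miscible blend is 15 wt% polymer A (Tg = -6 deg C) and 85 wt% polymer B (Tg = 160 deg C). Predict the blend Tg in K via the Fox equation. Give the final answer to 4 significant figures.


1/Tg = w1/Tg1 + w2/Tg2 (in Kelvin)
Tg1 = 267.15 K, Tg2 = 433.15 K
1/Tg = 0.15/267.15 + 0.85/433.15
Tg = 396.2 K


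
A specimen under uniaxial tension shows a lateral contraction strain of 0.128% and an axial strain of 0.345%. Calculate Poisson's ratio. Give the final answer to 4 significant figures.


nu = -epsilon_lat / epsilon_axial
Lateral strain is contraction (negative), so using magnitudes:
nu = 0.128 / 0.345
nu = 0.371


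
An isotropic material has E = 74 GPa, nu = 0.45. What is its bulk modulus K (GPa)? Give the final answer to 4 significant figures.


K = E / (3*(1-2*nu))
K = 74 / (3*(1-2*0.45))
K = 246.7 GPa


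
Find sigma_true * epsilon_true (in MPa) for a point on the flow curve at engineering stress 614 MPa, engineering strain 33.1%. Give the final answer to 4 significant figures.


sigma_true = sigma_eng * (1 + epsilon_eng)
sigma_true = 614 * (1 + 0.331) = 817.234 MPa
epsilon_true = ln(1 + epsilon_eng)
epsilon_true = ln(1 + 0.331) = 0.285931
sigma_true * epsilon_true = 817.234 * 0.285931 = 233.7 MPa


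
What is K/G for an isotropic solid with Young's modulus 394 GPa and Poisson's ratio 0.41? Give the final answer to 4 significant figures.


G = E / (2*(1+nu))
G = 394 / (2*(1+0.41)) = 139.716 GPa
K = E / (3*(1-2*nu))
K = 394 / (3*(1-2*0.41)) = 729.63 GPa
K/G = 729.63 / 139.716 = 5.222


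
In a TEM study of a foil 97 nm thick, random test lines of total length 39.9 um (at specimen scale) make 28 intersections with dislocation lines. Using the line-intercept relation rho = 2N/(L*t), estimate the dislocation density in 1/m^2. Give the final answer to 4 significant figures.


rho = 2N / (L * t)
L = 39.9 um = 3.99e-05 m, t = 97 nm = 9.7e-08 m
rho = 2 * 28 / (3.99e-05 * 9.7e-08)
rho = 1.447e+13 1/m^2


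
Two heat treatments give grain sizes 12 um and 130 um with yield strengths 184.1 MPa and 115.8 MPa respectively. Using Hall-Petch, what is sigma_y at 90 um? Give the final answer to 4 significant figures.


sigma_y = sigma0 + k / sqrt(d)
1/sqrt(d1) = 1/sqrt(1.2e-05) = 288.675;  1/sqrt(d2) = 87.7058
k = (sigma1 - sigma2) / (1/sqrt(d1) - 1/sqrt(d2)) = (184.1 - 115.8) / (288.675 - 87.7058) = 0.339853 MPa*m^0.5
sigma0 = sigma1 - k/sqrt(d1) = 184.1 - 0.339853*288.675 = 85.9929 MPa
sigma_y(d3) = 85.9929 + 0.339853 / sqrt(9e-05) = 121.8 MPa


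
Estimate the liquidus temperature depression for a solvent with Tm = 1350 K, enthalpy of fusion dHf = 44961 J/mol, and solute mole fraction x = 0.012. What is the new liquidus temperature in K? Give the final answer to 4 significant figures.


dT = R*Tm^2*x / dHf
dT = 8.314 * 1350^2 * 0.012 / 44961
dT = 4.04411 K
T_new = 1350 - 4.04411 = 1346 K


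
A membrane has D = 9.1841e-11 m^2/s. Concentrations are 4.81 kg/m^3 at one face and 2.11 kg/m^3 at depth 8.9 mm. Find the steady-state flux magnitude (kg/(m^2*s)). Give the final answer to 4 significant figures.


J = -D * (dC/dx) = D * (C1 - C2) / dx
J = 9.1841e-11 * (4.81 - 2.11) / 8.9e-03
J = 2.786e-08 kg/(m^2*s)


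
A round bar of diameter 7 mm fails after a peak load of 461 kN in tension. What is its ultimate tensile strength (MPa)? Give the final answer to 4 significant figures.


A0 = pi*(d/2)^2 = pi*(7/2)^2 = 38.4845 mm^2
UTS = F_max / A0 = 461*1000 / 38.4845
UTS = 11980 MPa


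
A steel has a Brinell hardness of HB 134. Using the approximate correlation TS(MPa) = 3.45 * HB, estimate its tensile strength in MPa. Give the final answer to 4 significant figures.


TS (MPa) = 3.45 * HB
TS = 3.45 * 134
TS = 462.3 MPa


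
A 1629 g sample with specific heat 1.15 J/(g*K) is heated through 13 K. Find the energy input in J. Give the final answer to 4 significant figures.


Q = m * cp * dT
Q = 1629 * 1.15 * 13
Q = 24350 J


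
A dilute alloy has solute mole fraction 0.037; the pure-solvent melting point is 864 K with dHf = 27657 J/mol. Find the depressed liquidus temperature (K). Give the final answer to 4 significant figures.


dT = R*Tm^2*x / dHf
dT = 8.314 * 864^2 * 0.037 / 27657
dT = 8.30298 K
T_new = 864 - 8.30298 = 855.7 K


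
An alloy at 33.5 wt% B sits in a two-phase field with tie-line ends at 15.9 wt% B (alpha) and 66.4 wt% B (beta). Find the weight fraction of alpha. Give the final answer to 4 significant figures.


f_alpha = (C_beta - C0) / (C_beta - C_alpha)
f_alpha = (66.4 - 33.5) / (66.4 - 15.9)
f_alpha = 0.6515


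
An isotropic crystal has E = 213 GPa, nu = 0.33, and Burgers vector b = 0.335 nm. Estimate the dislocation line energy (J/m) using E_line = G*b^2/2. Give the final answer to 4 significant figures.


Step 1: G = E / (2*(1+nu))
G = 213 / (2*(1+0.33)) = 80.0752 GPa = 8.00752e+10 Pa
Step 2: E_line = G*b^2/2
b = 0.335 nm = 3.35e-10 m
E_line = 0.5 * 8.00752e+10 * (3.35e-10)^2 = 4.493e-09 J/m


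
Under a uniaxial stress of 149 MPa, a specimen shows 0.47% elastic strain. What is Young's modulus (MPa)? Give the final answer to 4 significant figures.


E = sigma / epsilon
epsilon = 0.47% = 4.7e-03
E = 149 / 4.7e-03
E = 31700 MPa


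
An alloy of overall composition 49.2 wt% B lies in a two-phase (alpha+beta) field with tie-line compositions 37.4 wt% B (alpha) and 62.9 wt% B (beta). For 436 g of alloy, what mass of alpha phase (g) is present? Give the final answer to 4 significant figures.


f_alpha = (C_beta - C0) / (C_beta - C_alpha)
f_alpha = (62.9 - 49.2) / (62.9 - 37.4) = 0.537255
m_alpha = f_alpha * m_total = 0.537255 * 436 = 234.2 g
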